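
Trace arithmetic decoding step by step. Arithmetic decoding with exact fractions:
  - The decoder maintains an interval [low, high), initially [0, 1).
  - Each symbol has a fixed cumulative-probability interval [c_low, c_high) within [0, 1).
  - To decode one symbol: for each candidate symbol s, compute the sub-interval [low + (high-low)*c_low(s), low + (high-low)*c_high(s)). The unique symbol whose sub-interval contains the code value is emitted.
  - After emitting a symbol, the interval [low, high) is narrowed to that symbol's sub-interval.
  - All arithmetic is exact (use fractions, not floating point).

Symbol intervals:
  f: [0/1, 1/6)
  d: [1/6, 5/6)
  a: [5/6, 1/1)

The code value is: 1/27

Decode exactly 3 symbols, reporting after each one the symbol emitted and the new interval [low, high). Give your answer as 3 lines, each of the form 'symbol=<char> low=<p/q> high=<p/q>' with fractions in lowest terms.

Step 1: interval [0/1, 1/1), width = 1/1 - 0/1 = 1/1
  'f': [0/1 + 1/1*0/1, 0/1 + 1/1*1/6) = [0/1, 1/6) <- contains code 1/27
  'd': [0/1 + 1/1*1/6, 0/1 + 1/1*5/6) = [1/6, 5/6)
  'a': [0/1 + 1/1*5/6, 0/1 + 1/1*1/1) = [5/6, 1/1)
  emit 'f', narrow to [0/1, 1/6)
Step 2: interval [0/1, 1/6), width = 1/6 - 0/1 = 1/6
  'f': [0/1 + 1/6*0/1, 0/1 + 1/6*1/6) = [0/1, 1/36)
  'd': [0/1 + 1/6*1/6, 0/1 + 1/6*5/6) = [1/36, 5/36) <- contains code 1/27
  'a': [0/1 + 1/6*5/6, 0/1 + 1/6*1/1) = [5/36, 1/6)
  emit 'd', narrow to [1/36, 5/36)
Step 3: interval [1/36, 5/36), width = 5/36 - 1/36 = 1/9
  'f': [1/36 + 1/9*0/1, 1/36 + 1/9*1/6) = [1/36, 5/108) <- contains code 1/27
  'd': [1/36 + 1/9*1/6, 1/36 + 1/9*5/6) = [5/108, 13/108)
  'a': [1/36 + 1/9*5/6, 1/36 + 1/9*1/1) = [13/108, 5/36)
  emit 'f', narrow to [1/36, 5/108)

Answer: symbol=f low=0/1 high=1/6
symbol=d low=1/36 high=5/36
symbol=f low=1/36 high=5/108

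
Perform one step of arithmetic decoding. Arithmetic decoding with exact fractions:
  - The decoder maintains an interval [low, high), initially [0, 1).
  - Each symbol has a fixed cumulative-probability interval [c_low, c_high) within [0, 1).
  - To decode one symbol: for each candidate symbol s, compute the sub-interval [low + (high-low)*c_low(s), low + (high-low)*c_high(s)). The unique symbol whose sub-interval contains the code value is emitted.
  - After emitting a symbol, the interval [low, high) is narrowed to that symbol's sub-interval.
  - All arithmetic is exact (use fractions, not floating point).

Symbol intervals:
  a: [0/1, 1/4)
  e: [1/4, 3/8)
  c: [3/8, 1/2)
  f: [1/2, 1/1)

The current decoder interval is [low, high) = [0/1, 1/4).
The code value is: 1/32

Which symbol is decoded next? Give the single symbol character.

Answer: a

Derivation:
Interval width = high − low = 1/4 − 0/1 = 1/4
Scaled code = (code − low) / width = (1/32 − 0/1) / 1/4 = 1/8
  a: [0/1, 1/4) ← scaled code falls here ✓
  e: [1/4, 3/8) 
  c: [3/8, 1/2) 
  f: [1/2, 1/1) 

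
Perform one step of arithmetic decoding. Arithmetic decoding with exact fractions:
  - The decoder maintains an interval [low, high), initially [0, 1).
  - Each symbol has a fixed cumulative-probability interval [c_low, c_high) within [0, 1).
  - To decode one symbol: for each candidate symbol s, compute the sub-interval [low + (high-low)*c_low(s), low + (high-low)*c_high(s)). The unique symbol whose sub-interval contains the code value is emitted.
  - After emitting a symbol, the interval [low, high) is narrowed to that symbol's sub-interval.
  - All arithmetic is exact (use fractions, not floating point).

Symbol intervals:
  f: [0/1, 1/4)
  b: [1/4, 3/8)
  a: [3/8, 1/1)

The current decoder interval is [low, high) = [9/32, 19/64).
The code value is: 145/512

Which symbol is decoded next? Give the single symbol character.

Interval width = high − low = 19/64 − 9/32 = 1/64
Scaled code = (code − low) / width = (145/512 − 9/32) / 1/64 = 1/8
  f: [0/1, 1/4) ← scaled code falls here ✓
  b: [1/4, 3/8) 
  a: [3/8, 1/1) 

Answer: f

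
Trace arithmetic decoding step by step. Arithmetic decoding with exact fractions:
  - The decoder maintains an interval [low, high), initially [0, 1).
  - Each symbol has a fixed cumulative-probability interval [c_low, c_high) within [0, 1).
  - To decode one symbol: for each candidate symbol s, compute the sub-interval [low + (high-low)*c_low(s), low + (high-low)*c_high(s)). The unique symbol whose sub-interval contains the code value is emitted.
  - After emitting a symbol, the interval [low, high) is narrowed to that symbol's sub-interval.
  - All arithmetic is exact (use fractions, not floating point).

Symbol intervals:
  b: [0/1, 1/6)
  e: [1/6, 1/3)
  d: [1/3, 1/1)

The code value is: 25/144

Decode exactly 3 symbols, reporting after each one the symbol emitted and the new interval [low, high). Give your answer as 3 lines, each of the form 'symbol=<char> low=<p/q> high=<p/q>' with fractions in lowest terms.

Answer: symbol=e low=1/6 high=1/3
symbol=b low=1/6 high=7/36
symbol=e low=37/216 high=19/108

Derivation:
Step 1: interval [0/1, 1/1), width = 1/1 - 0/1 = 1/1
  'b': [0/1 + 1/1*0/1, 0/1 + 1/1*1/6) = [0/1, 1/6)
  'e': [0/1 + 1/1*1/6, 0/1 + 1/1*1/3) = [1/6, 1/3) <- contains code 25/144
  'd': [0/1 + 1/1*1/3, 0/1 + 1/1*1/1) = [1/3, 1/1)
  emit 'e', narrow to [1/6, 1/3)
Step 2: interval [1/6, 1/3), width = 1/3 - 1/6 = 1/6
  'b': [1/6 + 1/6*0/1, 1/6 + 1/6*1/6) = [1/6, 7/36) <- contains code 25/144
  'e': [1/6 + 1/6*1/6, 1/6 + 1/6*1/3) = [7/36, 2/9)
  'd': [1/6 + 1/6*1/3, 1/6 + 1/6*1/1) = [2/9, 1/3)
  emit 'b', narrow to [1/6, 7/36)
Step 3: interval [1/6, 7/36), width = 7/36 - 1/6 = 1/36
  'b': [1/6 + 1/36*0/1, 1/6 + 1/36*1/6) = [1/6, 37/216)
  'e': [1/6 + 1/36*1/6, 1/6 + 1/36*1/3) = [37/216, 19/108) <- contains code 25/144
  'd': [1/6 + 1/36*1/3, 1/6 + 1/36*1/1) = [19/108, 7/36)
  emit 'e', narrow to [37/216, 19/108)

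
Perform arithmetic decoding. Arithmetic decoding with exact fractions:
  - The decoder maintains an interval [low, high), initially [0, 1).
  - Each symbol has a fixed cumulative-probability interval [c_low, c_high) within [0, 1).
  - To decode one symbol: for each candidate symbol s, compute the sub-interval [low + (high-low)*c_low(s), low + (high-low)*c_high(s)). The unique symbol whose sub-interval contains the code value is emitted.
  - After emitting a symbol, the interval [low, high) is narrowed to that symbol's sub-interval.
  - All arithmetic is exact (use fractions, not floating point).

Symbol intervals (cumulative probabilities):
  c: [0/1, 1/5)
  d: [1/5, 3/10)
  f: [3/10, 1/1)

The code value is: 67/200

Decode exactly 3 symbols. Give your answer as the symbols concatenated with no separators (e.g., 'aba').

Step 1: interval [0/1, 1/1), width = 1/1 - 0/1 = 1/1
  'c': [0/1 + 1/1*0/1, 0/1 + 1/1*1/5) = [0/1, 1/5)
  'd': [0/1 + 1/1*1/5, 0/1 + 1/1*3/10) = [1/5, 3/10)
  'f': [0/1 + 1/1*3/10, 0/1 + 1/1*1/1) = [3/10, 1/1) <- contains code 67/200
  emit 'f', narrow to [3/10, 1/1)
Step 2: interval [3/10, 1/1), width = 1/1 - 3/10 = 7/10
  'c': [3/10 + 7/10*0/1, 3/10 + 7/10*1/5) = [3/10, 11/25) <- contains code 67/200
  'd': [3/10 + 7/10*1/5, 3/10 + 7/10*3/10) = [11/25, 51/100)
  'f': [3/10 + 7/10*3/10, 3/10 + 7/10*1/1) = [51/100, 1/1)
  emit 'c', narrow to [3/10, 11/25)
Step 3: interval [3/10, 11/25), width = 11/25 - 3/10 = 7/50
  'c': [3/10 + 7/50*0/1, 3/10 + 7/50*1/5) = [3/10, 41/125)
  'd': [3/10 + 7/50*1/5, 3/10 + 7/50*3/10) = [41/125, 171/500) <- contains code 67/200
  'f': [3/10 + 7/50*3/10, 3/10 + 7/50*1/1) = [171/500, 11/25)
  emit 'd', narrow to [41/125, 171/500)

Answer: fcd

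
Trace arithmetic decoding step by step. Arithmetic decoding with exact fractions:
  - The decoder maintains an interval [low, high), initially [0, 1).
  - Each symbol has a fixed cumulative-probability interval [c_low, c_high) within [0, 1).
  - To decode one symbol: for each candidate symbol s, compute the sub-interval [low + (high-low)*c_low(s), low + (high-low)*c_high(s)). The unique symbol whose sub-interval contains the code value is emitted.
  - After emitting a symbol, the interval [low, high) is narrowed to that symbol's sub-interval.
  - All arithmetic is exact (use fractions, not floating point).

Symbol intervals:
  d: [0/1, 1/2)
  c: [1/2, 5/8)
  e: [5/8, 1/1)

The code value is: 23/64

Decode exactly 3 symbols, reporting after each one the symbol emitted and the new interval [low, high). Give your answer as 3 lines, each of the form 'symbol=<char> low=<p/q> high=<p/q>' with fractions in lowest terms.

Answer: symbol=d low=0/1 high=1/2
symbol=e low=5/16 high=1/2
symbol=d low=5/16 high=13/32

Derivation:
Step 1: interval [0/1, 1/1), width = 1/1 - 0/1 = 1/1
  'd': [0/1 + 1/1*0/1, 0/1 + 1/1*1/2) = [0/1, 1/2) <- contains code 23/64
  'c': [0/1 + 1/1*1/2, 0/1 + 1/1*5/8) = [1/2, 5/8)
  'e': [0/1 + 1/1*5/8, 0/1 + 1/1*1/1) = [5/8, 1/1)
  emit 'd', narrow to [0/1, 1/2)
Step 2: interval [0/1, 1/2), width = 1/2 - 0/1 = 1/2
  'd': [0/1 + 1/2*0/1, 0/1 + 1/2*1/2) = [0/1, 1/4)
  'c': [0/1 + 1/2*1/2, 0/1 + 1/2*5/8) = [1/4, 5/16)
  'e': [0/1 + 1/2*5/8, 0/1 + 1/2*1/1) = [5/16, 1/2) <- contains code 23/64
  emit 'e', narrow to [5/16, 1/2)
Step 3: interval [5/16, 1/2), width = 1/2 - 5/16 = 3/16
  'd': [5/16 + 3/16*0/1, 5/16 + 3/16*1/2) = [5/16, 13/32) <- contains code 23/64
  'c': [5/16 + 3/16*1/2, 5/16 + 3/16*5/8) = [13/32, 55/128)
  'e': [5/16 + 3/16*5/8, 5/16 + 3/16*1/1) = [55/128, 1/2)
  emit 'd', narrow to [5/16, 13/32)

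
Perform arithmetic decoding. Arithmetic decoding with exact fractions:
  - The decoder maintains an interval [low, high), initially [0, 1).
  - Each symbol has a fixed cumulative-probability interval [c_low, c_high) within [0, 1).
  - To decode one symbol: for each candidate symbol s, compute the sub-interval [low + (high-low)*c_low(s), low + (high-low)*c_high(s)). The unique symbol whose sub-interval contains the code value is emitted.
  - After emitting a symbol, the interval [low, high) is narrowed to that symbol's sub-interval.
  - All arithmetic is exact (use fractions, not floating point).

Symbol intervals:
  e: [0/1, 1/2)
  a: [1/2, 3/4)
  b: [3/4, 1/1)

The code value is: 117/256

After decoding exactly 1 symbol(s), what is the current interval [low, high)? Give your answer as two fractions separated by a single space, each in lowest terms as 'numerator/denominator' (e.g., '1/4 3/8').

Answer: 0/1 1/2

Derivation:
Step 1: interval [0/1, 1/1), width = 1/1 - 0/1 = 1/1
  'e': [0/1 + 1/1*0/1, 0/1 + 1/1*1/2) = [0/1, 1/2) <- contains code 117/256
  'a': [0/1 + 1/1*1/2, 0/1 + 1/1*3/4) = [1/2, 3/4)
  'b': [0/1 + 1/1*3/4, 0/1 + 1/1*1/1) = [3/4, 1/1)
  emit 'e', narrow to [0/1, 1/2)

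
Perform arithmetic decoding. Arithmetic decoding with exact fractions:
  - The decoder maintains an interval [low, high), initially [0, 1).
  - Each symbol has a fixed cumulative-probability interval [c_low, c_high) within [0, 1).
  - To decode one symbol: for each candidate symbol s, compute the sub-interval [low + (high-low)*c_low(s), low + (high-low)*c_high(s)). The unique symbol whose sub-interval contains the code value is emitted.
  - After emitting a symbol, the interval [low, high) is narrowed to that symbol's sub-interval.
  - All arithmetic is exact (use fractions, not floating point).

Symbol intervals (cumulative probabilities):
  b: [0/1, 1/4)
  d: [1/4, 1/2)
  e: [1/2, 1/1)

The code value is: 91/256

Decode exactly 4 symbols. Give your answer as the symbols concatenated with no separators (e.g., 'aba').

Answer: dded

Derivation:
Step 1: interval [0/1, 1/1), width = 1/1 - 0/1 = 1/1
  'b': [0/1 + 1/1*0/1, 0/1 + 1/1*1/4) = [0/1, 1/4)
  'd': [0/1 + 1/1*1/4, 0/1 + 1/1*1/2) = [1/4, 1/2) <- contains code 91/256
  'e': [0/1 + 1/1*1/2, 0/1 + 1/1*1/1) = [1/2, 1/1)
  emit 'd', narrow to [1/4, 1/2)
Step 2: interval [1/4, 1/2), width = 1/2 - 1/4 = 1/4
  'b': [1/4 + 1/4*0/1, 1/4 + 1/4*1/4) = [1/4, 5/16)
  'd': [1/4 + 1/4*1/4, 1/4 + 1/4*1/2) = [5/16, 3/8) <- contains code 91/256
  'e': [1/4 + 1/4*1/2, 1/4 + 1/4*1/1) = [3/8, 1/2)
  emit 'd', narrow to [5/16, 3/8)
Step 3: interval [5/16, 3/8), width = 3/8 - 5/16 = 1/16
  'b': [5/16 + 1/16*0/1, 5/16 + 1/16*1/4) = [5/16, 21/64)
  'd': [5/16 + 1/16*1/4, 5/16 + 1/16*1/2) = [21/64, 11/32)
  'e': [5/16 + 1/16*1/2, 5/16 + 1/16*1/1) = [11/32, 3/8) <- contains code 91/256
  emit 'e', narrow to [11/32, 3/8)
Step 4: interval [11/32, 3/8), width = 3/8 - 11/32 = 1/32
  'b': [11/32 + 1/32*0/1, 11/32 + 1/32*1/4) = [11/32, 45/128)
  'd': [11/32 + 1/32*1/4, 11/32 + 1/32*1/2) = [45/128, 23/64) <- contains code 91/256
  'e': [11/32 + 1/32*1/2, 11/32 + 1/32*1/1) = [23/64, 3/8)
  emit 'd', narrow to [45/128, 23/64)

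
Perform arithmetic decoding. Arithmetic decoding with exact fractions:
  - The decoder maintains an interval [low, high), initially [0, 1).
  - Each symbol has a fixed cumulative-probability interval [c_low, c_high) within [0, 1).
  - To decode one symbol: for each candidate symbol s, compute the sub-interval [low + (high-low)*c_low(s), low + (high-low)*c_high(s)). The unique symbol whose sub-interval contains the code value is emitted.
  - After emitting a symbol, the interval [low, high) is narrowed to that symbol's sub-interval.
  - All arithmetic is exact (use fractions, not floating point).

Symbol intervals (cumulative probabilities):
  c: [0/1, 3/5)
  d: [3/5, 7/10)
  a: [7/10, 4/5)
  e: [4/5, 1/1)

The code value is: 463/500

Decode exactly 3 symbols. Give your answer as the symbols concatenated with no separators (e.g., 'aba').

Step 1: interval [0/1, 1/1), width = 1/1 - 0/1 = 1/1
  'c': [0/1 + 1/1*0/1, 0/1 + 1/1*3/5) = [0/1, 3/5)
  'd': [0/1 + 1/1*3/5, 0/1 + 1/1*7/10) = [3/5, 7/10)
  'a': [0/1 + 1/1*7/10, 0/1 + 1/1*4/5) = [7/10, 4/5)
  'e': [0/1 + 1/1*4/5, 0/1 + 1/1*1/1) = [4/5, 1/1) <- contains code 463/500
  emit 'e', narrow to [4/5, 1/1)
Step 2: interval [4/5, 1/1), width = 1/1 - 4/5 = 1/5
  'c': [4/5 + 1/5*0/1, 4/5 + 1/5*3/5) = [4/5, 23/25)
  'd': [4/5 + 1/5*3/5, 4/5 + 1/5*7/10) = [23/25, 47/50) <- contains code 463/500
  'a': [4/5 + 1/5*7/10, 4/5 + 1/5*4/5) = [47/50, 24/25)
  'e': [4/5 + 1/5*4/5, 4/5 + 1/5*1/1) = [24/25, 1/1)
  emit 'd', narrow to [23/25, 47/50)
Step 3: interval [23/25, 47/50), width = 47/50 - 23/25 = 1/50
  'c': [23/25 + 1/50*0/1, 23/25 + 1/50*3/5) = [23/25, 233/250) <- contains code 463/500
  'd': [23/25 + 1/50*3/5, 23/25 + 1/50*7/10) = [233/250, 467/500)
  'a': [23/25 + 1/50*7/10, 23/25 + 1/50*4/5) = [467/500, 117/125)
  'e': [23/25 + 1/50*4/5, 23/25 + 1/50*1/1) = [117/125, 47/50)
  emit 'c', narrow to [23/25, 233/250)

Answer: edc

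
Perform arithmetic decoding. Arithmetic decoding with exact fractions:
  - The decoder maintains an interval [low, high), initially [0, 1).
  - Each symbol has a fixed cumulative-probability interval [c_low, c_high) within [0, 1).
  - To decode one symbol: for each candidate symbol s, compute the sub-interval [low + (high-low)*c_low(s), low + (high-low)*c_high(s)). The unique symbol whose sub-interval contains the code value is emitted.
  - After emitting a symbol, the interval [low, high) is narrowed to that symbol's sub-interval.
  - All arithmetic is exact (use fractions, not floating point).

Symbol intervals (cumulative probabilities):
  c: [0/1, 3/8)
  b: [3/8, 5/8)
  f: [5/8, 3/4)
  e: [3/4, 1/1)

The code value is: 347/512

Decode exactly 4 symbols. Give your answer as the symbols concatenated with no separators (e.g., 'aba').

Answer: fbcb

Derivation:
Step 1: interval [0/1, 1/1), width = 1/1 - 0/1 = 1/1
  'c': [0/1 + 1/1*0/1, 0/1 + 1/1*3/8) = [0/1, 3/8)
  'b': [0/1 + 1/1*3/8, 0/1 + 1/1*5/8) = [3/8, 5/8)
  'f': [0/1 + 1/1*5/8, 0/1 + 1/1*3/4) = [5/8, 3/4) <- contains code 347/512
  'e': [0/1 + 1/1*3/4, 0/1 + 1/1*1/1) = [3/4, 1/1)
  emit 'f', narrow to [5/8, 3/4)
Step 2: interval [5/8, 3/4), width = 3/4 - 5/8 = 1/8
  'c': [5/8 + 1/8*0/1, 5/8 + 1/8*3/8) = [5/8, 43/64)
  'b': [5/8 + 1/8*3/8, 5/8 + 1/8*5/8) = [43/64, 45/64) <- contains code 347/512
  'f': [5/8 + 1/8*5/8, 5/8 + 1/8*3/4) = [45/64, 23/32)
  'e': [5/8 + 1/8*3/4, 5/8 + 1/8*1/1) = [23/32, 3/4)
  emit 'b', narrow to [43/64, 45/64)
Step 3: interval [43/64, 45/64), width = 45/64 - 43/64 = 1/32
  'c': [43/64 + 1/32*0/1, 43/64 + 1/32*3/8) = [43/64, 175/256) <- contains code 347/512
  'b': [43/64 + 1/32*3/8, 43/64 + 1/32*5/8) = [175/256, 177/256)
  'f': [43/64 + 1/32*5/8, 43/64 + 1/32*3/4) = [177/256, 89/128)
  'e': [43/64 + 1/32*3/4, 43/64 + 1/32*1/1) = [89/128, 45/64)
  emit 'c', narrow to [43/64, 175/256)
Step 4: interval [43/64, 175/256), width = 175/256 - 43/64 = 3/256
  'c': [43/64 + 3/256*0/1, 43/64 + 3/256*3/8) = [43/64, 1385/2048)
  'b': [43/64 + 3/256*3/8, 43/64 + 3/256*5/8) = [1385/2048, 1391/2048) <- contains code 347/512
  'f': [43/64 + 3/256*5/8, 43/64 + 3/256*3/4) = [1391/2048, 697/1024)
  'e': [43/64 + 3/256*3/4, 43/64 + 3/256*1/1) = [697/1024, 175/256)
  emit 'b', narrow to [1385/2048, 1391/2048)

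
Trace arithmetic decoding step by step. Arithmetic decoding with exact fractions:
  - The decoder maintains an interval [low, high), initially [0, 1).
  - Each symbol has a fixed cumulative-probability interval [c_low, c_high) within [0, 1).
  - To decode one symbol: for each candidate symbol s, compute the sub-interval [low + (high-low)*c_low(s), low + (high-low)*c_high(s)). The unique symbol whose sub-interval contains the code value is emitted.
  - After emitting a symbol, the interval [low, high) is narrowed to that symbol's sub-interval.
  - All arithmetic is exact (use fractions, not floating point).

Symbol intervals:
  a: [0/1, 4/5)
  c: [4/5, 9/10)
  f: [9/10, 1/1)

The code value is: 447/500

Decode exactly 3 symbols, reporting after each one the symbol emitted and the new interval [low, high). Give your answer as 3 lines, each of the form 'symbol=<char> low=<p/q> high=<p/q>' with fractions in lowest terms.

Answer: symbol=c low=4/5 high=9/10
symbol=f low=89/100 high=9/10
symbol=a low=89/100 high=449/500

Derivation:
Step 1: interval [0/1, 1/1), width = 1/1 - 0/1 = 1/1
  'a': [0/1 + 1/1*0/1, 0/1 + 1/1*4/5) = [0/1, 4/5)
  'c': [0/1 + 1/1*4/5, 0/1 + 1/1*9/10) = [4/5, 9/10) <- contains code 447/500
  'f': [0/1 + 1/1*9/10, 0/1 + 1/1*1/1) = [9/10, 1/1)
  emit 'c', narrow to [4/5, 9/10)
Step 2: interval [4/5, 9/10), width = 9/10 - 4/5 = 1/10
  'a': [4/5 + 1/10*0/1, 4/5 + 1/10*4/5) = [4/5, 22/25)
  'c': [4/5 + 1/10*4/5, 4/5 + 1/10*9/10) = [22/25, 89/100)
  'f': [4/5 + 1/10*9/10, 4/5 + 1/10*1/1) = [89/100, 9/10) <- contains code 447/500
  emit 'f', narrow to [89/100, 9/10)
Step 3: interval [89/100, 9/10), width = 9/10 - 89/100 = 1/100
  'a': [89/100 + 1/100*0/1, 89/100 + 1/100*4/5) = [89/100, 449/500) <- contains code 447/500
  'c': [89/100 + 1/100*4/5, 89/100 + 1/100*9/10) = [449/500, 899/1000)
  'f': [89/100 + 1/100*9/10, 89/100 + 1/100*1/1) = [899/1000, 9/10)
  emit 'a', narrow to [89/100, 449/500)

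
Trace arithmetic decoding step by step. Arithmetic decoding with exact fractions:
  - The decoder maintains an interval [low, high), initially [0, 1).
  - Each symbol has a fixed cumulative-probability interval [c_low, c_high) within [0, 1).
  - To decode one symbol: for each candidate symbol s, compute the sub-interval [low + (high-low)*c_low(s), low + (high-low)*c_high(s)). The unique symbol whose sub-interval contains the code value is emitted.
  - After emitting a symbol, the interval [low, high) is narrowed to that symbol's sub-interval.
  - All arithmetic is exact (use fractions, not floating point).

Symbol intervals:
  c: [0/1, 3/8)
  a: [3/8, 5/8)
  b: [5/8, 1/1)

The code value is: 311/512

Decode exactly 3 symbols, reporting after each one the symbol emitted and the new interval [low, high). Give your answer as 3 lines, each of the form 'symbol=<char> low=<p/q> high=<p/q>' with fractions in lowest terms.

Step 1: interval [0/1, 1/1), width = 1/1 - 0/1 = 1/1
  'c': [0/1 + 1/1*0/1, 0/1 + 1/1*3/8) = [0/1, 3/8)
  'a': [0/1 + 1/1*3/8, 0/1 + 1/1*5/8) = [3/8, 5/8) <- contains code 311/512
  'b': [0/1 + 1/1*5/8, 0/1 + 1/1*1/1) = [5/8, 1/1)
  emit 'a', narrow to [3/8, 5/8)
Step 2: interval [3/8, 5/8), width = 5/8 - 3/8 = 1/4
  'c': [3/8 + 1/4*0/1, 3/8 + 1/4*3/8) = [3/8, 15/32)
  'a': [3/8 + 1/4*3/8, 3/8 + 1/4*5/8) = [15/32, 17/32)
  'b': [3/8 + 1/4*5/8, 3/8 + 1/4*1/1) = [17/32, 5/8) <- contains code 311/512
  emit 'b', narrow to [17/32, 5/8)
Step 3: interval [17/32, 5/8), width = 5/8 - 17/32 = 3/32
  'c': [17/32 + 3/32*0/1, 17/32 + 3/32*3/8) = [17/32, 145/256)
  'a': [17/32 + 3/32*3/8, 17/32 + 3/32*5/8) = [145/256, 151/256)
  'b': [17/32 + 3/32*5/8, 17/32 + 3/32*1/1) = [151/256, 5/8) <- contains code 311/512
  emit 'b', narrow to [151/256, 5/8)

Answer: symbol=a low=3/8 high=5/8
symbol=b low=17/32 high=5/8
symbol=b low=151/256 high=5/8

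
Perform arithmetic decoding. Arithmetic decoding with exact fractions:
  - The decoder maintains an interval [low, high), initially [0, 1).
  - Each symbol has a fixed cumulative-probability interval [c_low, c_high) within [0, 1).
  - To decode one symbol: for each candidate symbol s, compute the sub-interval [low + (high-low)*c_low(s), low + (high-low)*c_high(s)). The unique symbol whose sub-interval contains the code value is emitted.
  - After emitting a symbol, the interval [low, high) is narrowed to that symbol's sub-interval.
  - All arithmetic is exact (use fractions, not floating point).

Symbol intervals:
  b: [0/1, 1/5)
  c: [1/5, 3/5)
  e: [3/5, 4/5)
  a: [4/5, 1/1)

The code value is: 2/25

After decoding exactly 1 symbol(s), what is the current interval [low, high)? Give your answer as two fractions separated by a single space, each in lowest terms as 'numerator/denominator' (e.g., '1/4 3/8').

Step 1: interval [0/1, 1/1), width = 1/1 - 0/1 = 1/1
  'b': [0/1 + 1/1*0/1, 0/1 + 1/1*1/5) = [0/1, 1/5) <- contains code 2/25
  'c': [0/1 + 1/1*1/5, 0/1 + 1/1*3/5) = [1/5, 3/5)
  'e': [0/1 + 1/1*3/5, 0/1 + 1/1*4/5) = [3/5, 4/5)
  'a': [0/1 + 1/1*4/5, 0/1 + 1/1*1/1) = [4/5, 1/1)
  emit 'b', narrow to [0/1, 1/5)

Answer: 0/1 1/5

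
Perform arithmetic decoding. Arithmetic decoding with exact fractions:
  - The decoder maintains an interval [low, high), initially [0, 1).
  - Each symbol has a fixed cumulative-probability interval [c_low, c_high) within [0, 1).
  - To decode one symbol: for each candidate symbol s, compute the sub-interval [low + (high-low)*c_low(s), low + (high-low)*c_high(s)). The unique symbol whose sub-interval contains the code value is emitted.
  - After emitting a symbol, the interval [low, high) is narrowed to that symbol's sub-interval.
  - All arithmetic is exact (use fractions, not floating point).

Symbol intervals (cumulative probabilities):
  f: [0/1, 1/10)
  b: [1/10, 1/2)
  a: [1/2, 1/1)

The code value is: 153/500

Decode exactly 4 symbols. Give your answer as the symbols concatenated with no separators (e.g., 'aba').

Step 1: interval [0/1, 1/1), width = 1/1 - 0/1 = 1/1
  'f': [0/1 + 1/1*0/1, 0/1 + 1/1*1/10) = [0/1, 1/10)
  'b': [0/1 + 1/1*1/10, 0/1 + 1/1*1/2) = [1/10, 1/2) <- contains code 153/500
  'a': [0/1 + 1/1*1/2, 0/1 + 1/1*1/1) = [1/2, 1/1)
  emit 'b', narrow to [1/10, 1/2)
Step 2: interval [1/10, 1/2), width = 1/2 - 1/10 = 2/5
  'f': [1/10 + 2/5*0/1, 1/10 + 2/5*1/10) = [1/10, 7/50)
  'b': [1/10 + 2/5*1/10, 1/10 + 2/5*1/2) = [7/50, 3/10)
  'a': [1/10 + 2/5*1/2, 1/10 + 2/5*1/1) = [3/10, 1/2) <- contains code 153/500
  emit 'a', narrow to [3/10, 1/2)
Step 3: interval [3/10, 1/2), width = 1/2 - 3/10 = 1/5
  'f': [3/10 + 1/5*0/1, 3/10 + 1/5*1/10) = [3/10, 8/25) <- contains code 153/500
  'b': [3/10 + 1/5*1/10, 3/10 + 1/5*1/2) = [8/25, 2/5)
  'a': [3/10 + 1/5*1/2, 3/10 + 1/5*1/1) = [2/5, 1/2)
  emit 'f', narrow to [3/10, 8/25)
Step 4: interval [3/10, 8/25), width = 8/25 - 3/10 = 1/50
  'f': [3/10 + 1/50*0/1, 3/10 + 1/50*1/10) = [3/10, 151/500)
  'b': [3/10 + 1/50*1/10, 3/10 + 1/50*1/2) = [151/500, 31/100) <- contains code 153/500
  'a': [3/10 + 1/50*1/2, 3/10 + 1/50*1/1) = [31/100, 8/25)
  emit 'b', narrow to [151/500, 31/100)

Answer: bafb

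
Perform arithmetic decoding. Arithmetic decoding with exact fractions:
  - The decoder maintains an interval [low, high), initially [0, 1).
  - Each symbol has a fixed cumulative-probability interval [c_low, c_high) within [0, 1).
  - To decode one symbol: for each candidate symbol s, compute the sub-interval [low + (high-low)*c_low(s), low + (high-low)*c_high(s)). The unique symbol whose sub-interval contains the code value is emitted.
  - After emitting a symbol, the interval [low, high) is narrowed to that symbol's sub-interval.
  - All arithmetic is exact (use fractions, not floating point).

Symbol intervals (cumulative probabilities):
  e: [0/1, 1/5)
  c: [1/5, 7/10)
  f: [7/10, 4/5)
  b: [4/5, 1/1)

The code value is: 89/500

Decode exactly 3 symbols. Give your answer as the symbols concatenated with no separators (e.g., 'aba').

Step 1: interval [0/1, 1/1), width = 1/1 - 0/1 = 1/1
  'e': [0/1 + 1/1*0/1, 0/1 + 1/1*1/5) = [0/1, 1/5) <- contains code 89/500
  'c': [0/1 + 1/1*1/5, 0/1 + 1/1*7/10) = [1/5, 7/10)
  'f': [0/1 + 1/1*7/10, 0/1 + 1/1*4/5) = [7/10, 4/5)
  'b': [0/1 + 1/1*4/5, 0/1 + 1/1*1/1) = [4/5, 1/1)
  emit 'e', narrow to [0/1, 1/5)
Step 2: interval [0/1, 1/5), width = 1/5 - 0/1 = 1/5
  'e': [0/1 + 1/5*0/1, 0/1 + 1/5*1/5) = [0/1, 1/25)
  'c': [0/1 + 1/5*1/5, 0/1 + 1/5*7/10) = [1/25, 7/50)
  'f': [0/1 + 1/5*7/10, 0/1 + 1/5*4/5) = [7/50, 4/25)
  'b': [0/1 + 1/5*4/5, 0/1 + 1/5*1/1) = [4/25, 1/5) <- contains code 89/500
  emit 'b', narrow to [4/25, 1/5)
Step 3: interval [4/25, 1/5), width = 1/5 - 4/25 = 1/25
  'e': [4/25 + 1/25*0/1, 4/25 + 1/25*1/5) = [4/25, 21/125)
  'c': [4/25 + 1/25*1/5, 4/25 + 1/25*7/10) = [21/125, 47/250) <- contains code 89/500
  'f': [4/25 + 1/25*7/10, 4/25 + 1/25*4/5) = [47/250, 24/125)
  'b': [4/25 + 1/25*4/5, 4/25 + 1/25*1/1) = [24/125, 1/5)
  emit 'c', narrow to [21/125, 47/250)

Answer: ebc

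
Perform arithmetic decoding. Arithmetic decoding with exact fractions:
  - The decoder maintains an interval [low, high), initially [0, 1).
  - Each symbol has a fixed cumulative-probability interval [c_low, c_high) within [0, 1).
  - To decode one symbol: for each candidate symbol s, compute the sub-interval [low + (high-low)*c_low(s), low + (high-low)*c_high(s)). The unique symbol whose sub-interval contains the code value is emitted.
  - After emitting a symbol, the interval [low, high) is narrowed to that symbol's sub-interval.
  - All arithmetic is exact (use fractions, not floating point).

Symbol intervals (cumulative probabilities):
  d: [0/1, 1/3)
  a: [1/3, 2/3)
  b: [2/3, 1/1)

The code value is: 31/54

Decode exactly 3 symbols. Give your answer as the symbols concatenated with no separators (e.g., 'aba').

Step 1: interval [0/1, 1/1), width = 1/1 - 0/1 = 1/1
  'd': [0/1 + 1/1*0/1, 0/1 + 1/1*1/3) = [0/1, 1/3)
  'a': [0/1 + 1/1*1/3, 0/1 + 1/1*2/3) = [1/3, 2/3) <- contains code 31/54
  'b': [0/1 + 1/1*2/3, 0/1 + 1/1*1/1) = [2/3, 1/1)
  emit 'a', narrow to [1/3, 2/3)
Step 2: interval [1/3, 2/3), width = 2/3 - 1/3 = 1/3
  'd': [1/3 + 1/3*0/1, 1/3 + 1/3*1/3) = [1/3, 4/9)
  'a': [1/3 + 1/3*1/3, 1/3 + 1/3*2/3) = [4/9, 5/9)
  'b': [1/3 + 1/3*2/3, 1/3 + 1/3*1/1) = [5/9, 2/3) <- contains code 31/54
  emit 'b', narrow to [5/9, 2/3)
Step 3: interval [5/9, 2/3), width = 2/3 - 5/9 = 1/9
  'd': [5/9 + 1/9*0/1, 5/9 + 1/9*1/3) = [5/9, 16/27) <- contains code 31/54
  'a': [5/9 + 1/9*1/3, 5/9 + 1/9*2/3) = [16/27, 17/27)
  'b': [5/9 + 1/9*2/3, 5/9 + 1/9*1/1) = [17/27, 2/3)
  emit 'd', narrow to [5/9, 16/27)

Answer: abd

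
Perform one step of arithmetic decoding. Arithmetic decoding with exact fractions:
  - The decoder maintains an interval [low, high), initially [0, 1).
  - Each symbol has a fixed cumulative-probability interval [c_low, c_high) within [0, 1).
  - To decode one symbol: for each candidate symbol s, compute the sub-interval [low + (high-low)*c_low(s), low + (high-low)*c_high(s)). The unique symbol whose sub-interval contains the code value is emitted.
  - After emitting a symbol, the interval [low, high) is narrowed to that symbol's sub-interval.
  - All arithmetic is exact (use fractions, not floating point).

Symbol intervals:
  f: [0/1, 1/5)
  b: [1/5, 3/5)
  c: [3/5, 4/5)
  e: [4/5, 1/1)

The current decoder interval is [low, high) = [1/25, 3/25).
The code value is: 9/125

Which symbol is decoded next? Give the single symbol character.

Answer: b

Derivation:
Interval width = high − low = 3/25 − 1/25 = 2/25
Scaled code = (code − low) / width = (9/125 − 1/25) / 2/25 = 2/5
  f: [0/1, 1/5) 
  b: [1/5, 3/5) ← scaled code falls here ✓
  c: [3/5, 4/5) 
  e: [4/5, 1/1) 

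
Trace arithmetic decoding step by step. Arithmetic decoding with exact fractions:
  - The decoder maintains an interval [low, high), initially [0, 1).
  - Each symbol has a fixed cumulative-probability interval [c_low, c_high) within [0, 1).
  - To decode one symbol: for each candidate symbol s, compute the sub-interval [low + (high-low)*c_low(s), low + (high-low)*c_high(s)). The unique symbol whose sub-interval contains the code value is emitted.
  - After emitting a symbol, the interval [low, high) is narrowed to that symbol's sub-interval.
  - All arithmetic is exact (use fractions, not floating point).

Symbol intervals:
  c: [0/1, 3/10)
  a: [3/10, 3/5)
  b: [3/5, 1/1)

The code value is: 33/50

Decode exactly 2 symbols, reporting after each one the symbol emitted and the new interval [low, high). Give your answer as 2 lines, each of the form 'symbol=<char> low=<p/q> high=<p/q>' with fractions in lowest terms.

Answer: symbol=b low=3/5 high=1/1
symbol=c low=3/5 high=18/25

Derivation:
Step 1: interval [0/1, 1/1), width = 1/1 - 0/1 = 1/1
  'c': [0/1 + 1/1*0/1, 0/1 + 1/1*3/10) = [0/1, 3/10)
  'a': [0/1 + 1/1*3/10, 0/1 + 1/1*3/5) = [3/10, 3/5)
  'b': [0/1 + 1/1*3/5, 0/1 + 1/1*1/1) = [3/5, 1/1) <- contains code 33/50
  emit 'b', narrow to [3/5, 1/1)
Step 2: interval [3/5, 1/1), width = 1/1 - 3/5 = 2/5
  'c': [3/5 + 2/5*0/1, 3/5 + 2/5*3/10) = [3/5, 18/25) <- contains code 33/50
  'a': [3/5 + 2/5*3/10, 3/5 + 2/5*3/5) = [18/25, 21/25)
  'b': [3/5 + 2/5*3/5, 3/5 + 2/5*1/1) = [21/25, 1/1)
  emit 'c', narrow to [3/5, 18/25)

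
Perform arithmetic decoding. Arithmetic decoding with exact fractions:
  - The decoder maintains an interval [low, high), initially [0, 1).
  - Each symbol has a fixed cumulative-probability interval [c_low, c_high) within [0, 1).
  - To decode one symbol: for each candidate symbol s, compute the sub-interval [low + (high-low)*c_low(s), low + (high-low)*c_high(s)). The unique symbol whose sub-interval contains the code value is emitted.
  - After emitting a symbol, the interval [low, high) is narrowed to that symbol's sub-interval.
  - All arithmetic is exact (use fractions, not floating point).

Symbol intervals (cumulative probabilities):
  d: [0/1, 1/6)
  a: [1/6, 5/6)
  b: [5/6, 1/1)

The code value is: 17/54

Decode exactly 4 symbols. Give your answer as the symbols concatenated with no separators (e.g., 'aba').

Answer: aada

Derivation:
Step 1: interval [0/1, 1/1), width = 1/1 - 0/1 = 1/1
  'd': [0/1 + 1/1*0/1, 0/1 + 1/1*1/6) = [0/1, 1/6)
  'a': [0/1 + 1/1*1/6, 0/1 + 1/1*5/6) = [1/6, 5/6) <- contains code 17/54
  'b': [0/1 + 1/1*5/6, 0/1 + 1/1*1/1) = [5/6, 1/1)
  emit 'a', narrow to [1/6, 5/6)
Step 2: interval [1/6, 5/6), width = 5/6 - 1/6 = 2/3
  'd': [1/6 + 2/3*0/1, 1/6 + 2/3*1/6) = [1/6, 5/18)
  'a': [1/6 + 2/3*1/6, 1/6 + 2/3*5/6) = [5/18, 13/18) <- contains code 17/54
  'b': [1/6 + 2/3*5/6, 1/6 + 2/3*1/1) = [13/18, 5/6)
  emit 'a', narrow to [5/18, 13/18)
Step 3: interval [5/18, 13/18), width = 13/18 - 5/18 = 4/9
  'd': [5/18 + 4/9*0/1, 5/18 + 4/9*1/6) = [5/18, 19/54) <- contains code 17/54
  'a': [5/18 + 4/9*1/6, 5/18 + 4/9*5/6) = [19/54, 35/54)
  'b': [5/18 + 4/9*5/6, 5/18 + 4/9*1/1) = [35/54, 13/18)
  emit 'd', narrow to [5/18, 19/54)
Step 4: interval [5/18, 19/54), width = 19/54 - 5/18 = 2/27
  'd': [5/18 + 2/27*0/1, 5/18 + 2/27*1/6) = [5/18, 47/162)
  'a': [5/18 + 2/27*1/6, 5/18 + 2/27*5/6) = [47/162, 55/162) <- contains code 17/54
  'b': [5/18 + 2/27*5/6, 5/18 + 2/27*1/1) = [55/162, 19/54)
  emit 'a', narrow to [47/162, 55/162)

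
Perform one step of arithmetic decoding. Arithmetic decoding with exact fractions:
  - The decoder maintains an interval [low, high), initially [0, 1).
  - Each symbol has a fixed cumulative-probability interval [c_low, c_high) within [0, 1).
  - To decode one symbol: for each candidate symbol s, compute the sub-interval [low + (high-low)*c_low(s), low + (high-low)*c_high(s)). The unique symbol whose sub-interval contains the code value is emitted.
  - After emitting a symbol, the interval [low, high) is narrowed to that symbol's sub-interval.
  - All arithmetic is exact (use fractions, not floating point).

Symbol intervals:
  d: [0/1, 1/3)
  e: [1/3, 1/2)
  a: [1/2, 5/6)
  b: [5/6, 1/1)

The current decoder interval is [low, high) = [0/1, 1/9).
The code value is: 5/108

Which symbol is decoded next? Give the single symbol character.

Interval width = high − low = 1/9 − 0/1 = 1/9
Scaled code = (code − low) / width = (5/108 − 0/1) / 1/9 = 5/12
  d: [0/1, 1/3) 
  e: [1/3, 1/2) ← scaled code falls here ✓
  a: [1/2, 5/6) 
  b: [5/6, 1/1) 

Answer: e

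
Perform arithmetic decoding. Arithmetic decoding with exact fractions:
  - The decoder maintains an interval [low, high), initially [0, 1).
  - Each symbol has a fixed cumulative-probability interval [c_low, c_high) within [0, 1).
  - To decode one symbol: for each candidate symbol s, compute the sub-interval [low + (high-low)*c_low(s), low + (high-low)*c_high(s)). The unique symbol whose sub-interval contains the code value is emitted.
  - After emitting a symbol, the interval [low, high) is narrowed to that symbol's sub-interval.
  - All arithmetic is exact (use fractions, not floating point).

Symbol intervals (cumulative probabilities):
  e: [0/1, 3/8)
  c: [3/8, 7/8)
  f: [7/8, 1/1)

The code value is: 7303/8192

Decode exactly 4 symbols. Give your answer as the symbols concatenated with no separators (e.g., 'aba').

Answer: feef

Derivation:
Step 1: interval [0/1, 1/1), width = 1/1 - 0/1 = 1/1
  'e': [0/1 + 1/1*0/1, 0/1 + 1/1*3/8) = [0/1, 3/8)
  'c': [0/1 + 1/1*3/8, 0/1 + 1/1*7/8) = [3/8, 7/8)
  'f': [0/1 + 1/1*7/8, 0/1 + 1/1*1/1) = [7/8, 1/1) <- contains code 7303/8192
  emit 'f', narrow to [7/8, 1/1)
Step 2: interval [7/8, 1/1), width = 1/1 - 7/8 = 1/8
  'e': [7/8 + 1/8*0/1, 7/8 + 1/8*3/8) = [7/8, 59/64) <- contains code 7303/8192
  'c': [7/8 + 1/8*3/8, 7/8 + 1/8*7/8) = [59/64, 63/64)
  'f': [7/8 + 1/8*7/8, 7/8 + 1/8*1/1) = [63/64, 1/1)
  emit 'e', narrow to [7/8, 59/64)
Step 3: interval [7/8, 59/64), width = 59/64 - 7/8 = 3/64
  'e': [7/8 + 3/64*0/1, 7/8 + 3/64*3/8) = [7/8, 457/512) <- contains code 7303/8192
  'c': [7/8 + 3/64*3/8, 7/8 + 3/64*7/8) = [457/512, 469/512)
  'f': [7/8 + 3/64*7/8, 7/8 + 3/64*1/1) = [469/512, 59/64)
  emit 'e', narrow to [7/8, 457/512)
Step 4: interval [7/8, 457/512), width = 457/512 - 7/8 = 9/512
  'e': [7/8 + 9/512*0/1, 7/8 + 9/512*3/8) = [7/8, 3611/4096)
  'c': [7/8 + 9/512*3/8, 7/8 + 9/512*7/8) = [3611/4096, 3647/4096)
  'f': [7/8 + 9/512*7/8, 7/8 + 9/512*1/1) = [3647/4096, 457/512) <- contains code 7303/8192
  emit 'f', narrow to [3647/4096, 457/512)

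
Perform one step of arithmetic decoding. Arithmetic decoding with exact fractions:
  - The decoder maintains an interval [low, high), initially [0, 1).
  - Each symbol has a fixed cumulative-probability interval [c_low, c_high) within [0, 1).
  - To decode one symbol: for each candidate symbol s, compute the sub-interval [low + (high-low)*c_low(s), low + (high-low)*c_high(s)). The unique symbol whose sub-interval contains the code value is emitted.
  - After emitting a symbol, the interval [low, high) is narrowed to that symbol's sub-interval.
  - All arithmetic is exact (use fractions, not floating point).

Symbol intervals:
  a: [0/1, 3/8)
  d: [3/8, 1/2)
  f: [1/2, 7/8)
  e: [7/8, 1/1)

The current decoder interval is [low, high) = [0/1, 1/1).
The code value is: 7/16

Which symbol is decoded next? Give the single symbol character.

Interval width = high − low = 1/1 − 0/1 = 1/1
Scaled code = (code − low) / width = (7/16 − 0/1) / 1/1 = 7/16
  a: [0/1, 3/8) 
  d: [3/8, 1/2) ← scaled code falls here ✓
  f: [1/2, 7/8) 
  e: [7/8, 1/1) 

Answer: d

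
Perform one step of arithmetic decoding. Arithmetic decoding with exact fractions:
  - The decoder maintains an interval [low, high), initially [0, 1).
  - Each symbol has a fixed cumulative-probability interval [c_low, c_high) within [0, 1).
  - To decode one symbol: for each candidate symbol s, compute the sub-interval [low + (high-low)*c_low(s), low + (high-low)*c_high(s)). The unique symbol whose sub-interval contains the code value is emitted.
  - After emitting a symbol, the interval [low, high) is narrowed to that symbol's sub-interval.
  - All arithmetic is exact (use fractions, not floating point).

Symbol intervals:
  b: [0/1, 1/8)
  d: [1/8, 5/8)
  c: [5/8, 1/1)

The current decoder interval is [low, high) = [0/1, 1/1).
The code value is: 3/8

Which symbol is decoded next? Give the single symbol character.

Answer: d

Derivation:
Interval width = high − low = 1/1 − 0/1 = 1/1
Scaled code = (code − low) / width = (3/8 − 0/1) / 1/1 = 3/8
  b: [0/1, 1/8) 
  d: [1/8, 5/8) ← scaled code falls here ✓
  c: [5/8, 1/1) 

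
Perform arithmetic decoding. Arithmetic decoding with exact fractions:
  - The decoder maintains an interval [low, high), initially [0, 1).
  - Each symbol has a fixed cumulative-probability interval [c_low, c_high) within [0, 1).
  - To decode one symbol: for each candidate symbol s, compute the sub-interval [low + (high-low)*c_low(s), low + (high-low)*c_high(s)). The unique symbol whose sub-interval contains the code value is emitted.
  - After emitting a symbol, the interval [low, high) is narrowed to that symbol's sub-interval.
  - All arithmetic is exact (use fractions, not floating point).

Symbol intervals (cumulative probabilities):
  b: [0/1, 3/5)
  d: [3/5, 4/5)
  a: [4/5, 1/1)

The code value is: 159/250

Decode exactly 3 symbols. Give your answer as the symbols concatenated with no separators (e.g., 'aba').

Step 1: interval [0/1, 1/1), width = 1/1 - 0/1 = 1/1
  'b': [0/1 + 1/1*0/1, 0/1 + 1/1*3/5) = [0/1, 3/5)
  'd': [0/1 + 1/1*3/5, 0/1 + 1/1*4/5) = [3/5, 4/5) <- contains code 159/250
  'a': [0/1 + 1/1*4/5, 0/1 + 1/1*1/1) = [4/5, 1/1)
  emit 'd', narrow to [3/5, 4/5)
Step 2: interval [3/5, 4/5), width = 4/5 - 3/5 = 1/5
  'b': [3/5 + 1/5*0/1, 3/5 + 1/5*3/5) = [3/5, 18/25) <- contains code 159/250
  'd': [3/5 + 1/5*3/5, 3/5 + 1/5*4/5) = [18/25, 19/25)
  'a': [3/5 + 1/5*4/5, 3/5 + 1/5*1/1) = [19/25, 4/5)
  emit 'b', narrow to [3/5, 18/25)
Step 3: interval [3/5, 18/25), width = 18/25 - 3/5 = 3/25
  'b': [3/5 + 3/25*0/1, 3/5 + 3/25*3/5) = [3/5, 84/125) <- contains code 159/250
  'd': [3/5 + 3/25*3/5, 3/5 + 3/25*4/5) = [84/125, 87/125)
  'a': [3/5 + 3/25*4/5, 3/5 + 3/25*1/1) = [87/125, 18/25)
  emit 'b', narrow to [3/5, 84/125)

Answer: dbb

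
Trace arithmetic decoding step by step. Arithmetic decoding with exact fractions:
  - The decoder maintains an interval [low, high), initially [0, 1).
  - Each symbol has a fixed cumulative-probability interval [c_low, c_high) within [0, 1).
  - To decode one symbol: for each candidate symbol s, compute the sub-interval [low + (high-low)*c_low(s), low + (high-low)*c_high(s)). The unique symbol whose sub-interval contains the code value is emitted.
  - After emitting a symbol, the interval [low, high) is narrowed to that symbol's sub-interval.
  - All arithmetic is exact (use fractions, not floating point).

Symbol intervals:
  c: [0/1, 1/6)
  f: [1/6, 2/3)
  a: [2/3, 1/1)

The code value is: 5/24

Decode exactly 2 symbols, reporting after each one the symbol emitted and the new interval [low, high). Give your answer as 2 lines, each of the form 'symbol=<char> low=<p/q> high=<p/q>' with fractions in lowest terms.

Answer: symbol=f low=1/6 high=2/3
symbol=c low=1/6 high=1/4

Derivation:
Step 1: interval [0/1, 1/1), width = 1/1 - 0/1 = 1/1
  'c': [0/1 + 1/1*0/1, 0/1 + 1/1*1/6) = [0/1, 1/6)
  'f': [0/1 + 1/1*1/6, 0/1 + 1/1*2/3) = [1/6, 2/3) <- contains code 5/24
  'a': [0/1 + 1/1*2/3, 0/1 + 1/1*1/1) = [2/3, 1/1)
  emit 'f', narrow to [1/6, 2/3)
Step 2: interval [1/6, 2/3), width = 2/3 - 1/6 = 1/2
  'c': [1/6 + 1/2*0/1, 1/6 + 1/2*1/6) = [1/6, 1/4) <- contains code 5/24
  'f': [1/6 + 1/2*1/6, 1/6 + 1/2*2/3) = [1/4, 1/2)
  'a': [1/6 + 1/2*2/3, 1/6 + 1/2*1/1) = [1/2, 2/3)
  emit 'c', narrow to [1/6, 1/4)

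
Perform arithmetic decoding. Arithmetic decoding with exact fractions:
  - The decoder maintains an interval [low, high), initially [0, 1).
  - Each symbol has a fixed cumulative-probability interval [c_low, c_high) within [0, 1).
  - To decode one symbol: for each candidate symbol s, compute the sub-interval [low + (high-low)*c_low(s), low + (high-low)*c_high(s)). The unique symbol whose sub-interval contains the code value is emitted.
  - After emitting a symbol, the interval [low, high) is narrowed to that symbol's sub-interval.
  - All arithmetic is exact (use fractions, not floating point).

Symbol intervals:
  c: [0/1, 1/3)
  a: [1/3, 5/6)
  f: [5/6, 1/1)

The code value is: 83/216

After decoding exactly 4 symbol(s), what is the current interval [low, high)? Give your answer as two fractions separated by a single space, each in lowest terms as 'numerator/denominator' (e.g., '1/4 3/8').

Step 1: interval [0/1, 1/1), width = 1/1 - 0/1 = 1/1
  'c': [0/1 + 1/1*0/1, 0/1 + 1/1*1/3) = [0/1, 1/3)
  'a': [0/1 + 1/1*1/3, 0/1 + 1/1*5/6) = [1/3, 5/6) <- contains code 83/216
  'f': [0/1 + 1/1*5/6, 0/1 + 1/1*1/1) = [5/6, 1/1)
  emit 'a', narrow to [1/3, 5/6)
Step 2: interval [1/3, 5/6), width = 5/6 - 1/3 = 1/2
  'c': [1/3 + 1/2*0/1, 1/3 + 1/2*1/3) = [1/3, 1/2) <- contains code 83/216
  'a': [1/3 + 1/2*1/3, 1/3 + 1/2*5/6) = [1/2, 3/4)
  'f': [1/3 + 1/2*5/6, 1/3 + 1/2*1/1) = [3/4, 5/6)
  emit 'c', narrow to [1/3, 1/2)
Step 3: interval [1/3, 1/2), width = 1/2 - 1/3 = 1/6
  'c': [1/3 + 1/6*0/1, 1/3 + 1/6*1/3) = [1/3, 7/18) <- contains code 83/216
  'a': [1/3 + 1/6*1/3, 1/3 + 1/6*5/6) = [7/18, 17/36)
  'f': [1/3 + 1/6*5/6, 1/3 + 1/6*1/1) = [17/36, 1/2)
  emit 'c', narrow to [1/3, 7/18)
Step 4: interval [1/3, 7/18), width = 7/18 - 1/3 = 1/18
  'c': [1/3 + 1/18*0/1, 1/3 + 1/18*1/3) = [1/3, 19/54)
  'a': [1/3 + 1/18*1/3, 1/3 + 1/18*5/6) = [19/54, 41/108)
  'f': [1/3 + 1/18*5/6, 1/3 + 1/18*1/1) = [41/108, 7/18) <- contains code 83/216
  emit 'f', narrow to [41/108, 7/18)

Answer: 41/108 7/18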